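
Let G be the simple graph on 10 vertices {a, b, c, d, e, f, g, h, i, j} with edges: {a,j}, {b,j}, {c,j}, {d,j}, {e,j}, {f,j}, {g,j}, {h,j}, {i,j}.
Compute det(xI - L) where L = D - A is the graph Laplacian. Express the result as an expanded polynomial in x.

Reading degrees in the order [a, b, c, d, e, f, g, h, i, j] gives [1, 1, 1, 1, 1, 1, 1, 1, 1, 9]; set D = diag(1, 1, 1, 1, 1, 1, 1, 1, 1, 9) and form L = D - A. Computing det(xI - L) by cofactor expansion (or equivalently via sum-over-permutations) gives x^10 - 18x^9 + 108x^8 - 336x^7 + 630x^6 - 756x^5 + 588x^4 - 288x^3 + 81x^2 - 10x. The constant term is 0 because L is singular (the all-ones vector lies in its kernel). By the matrix-tree theorem the graph has (1/10) * product of the nonzero eigenvalues = 1 spanning tree. The largest eigenvalue, 10, is at most the vertex count 10.

x^10 - 18x^9 + 108x^8 - 336x^7 + 630x^6 - 756x^5 + 588x^4 - 288x^3 + 81x^2 - 10x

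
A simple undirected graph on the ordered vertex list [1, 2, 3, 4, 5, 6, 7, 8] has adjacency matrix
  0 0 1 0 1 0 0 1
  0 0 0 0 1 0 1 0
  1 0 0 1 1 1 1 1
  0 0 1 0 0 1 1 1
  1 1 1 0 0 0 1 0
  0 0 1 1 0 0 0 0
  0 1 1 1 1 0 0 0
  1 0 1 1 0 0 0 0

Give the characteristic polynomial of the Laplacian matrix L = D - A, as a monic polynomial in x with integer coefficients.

x^8 - 28x^7 + 323x^6 - 1982x^5 + 6953x^4 - 13864x^3 + 14452x^2 - 6040x

Reading degrees in the order [1, 2, 3, 4, 5, 6, 7, 8] gives [3, 2, 6, 4, 4, 2, 4, 3]; set D = diag(3, 2, 6, 4, 4, 2, 4, 3) and form L = D - A. Computing det(xI - L) by cofactor expansion (or equivalently via sum-over-permutations) gives x^8 - 28x^7 + 323x^6 - 1982x^5 + 6953x^4 - 13864x^3 + 14452x^2 - 6040x. The coefficient of x^7 equals -trace(L) = -28, matching the sum of degrees. The largest eigenvalue, 7.0913, is at most the vertex count 8. There is one zero in the spectrum, matching the 1 component.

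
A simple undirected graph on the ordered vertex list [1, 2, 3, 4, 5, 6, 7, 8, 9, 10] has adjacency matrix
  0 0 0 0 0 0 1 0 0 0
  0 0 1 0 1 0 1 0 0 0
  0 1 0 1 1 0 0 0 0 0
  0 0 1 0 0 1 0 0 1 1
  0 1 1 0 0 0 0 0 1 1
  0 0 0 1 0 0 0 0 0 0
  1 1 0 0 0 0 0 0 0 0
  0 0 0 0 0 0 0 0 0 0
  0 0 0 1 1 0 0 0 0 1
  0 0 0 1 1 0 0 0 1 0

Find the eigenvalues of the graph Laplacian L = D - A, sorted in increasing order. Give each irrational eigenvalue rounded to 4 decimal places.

[0, 0, 0.3237, 0.9268, 1.7282, 2.6604, 3.7501, 4, 4.7511, 5.8597]

Reading degrees in the order [1, 2, 3, 4, 5, 6, 7, 8, 9, 10] gives [1, 3, 3, 4, 4, 1, 2, 0, 3, 3]; set D = diag(1, 3, 3, 4, 4, 1, 2, 0, 3, 3) and form L = D - A. The multiplicity of 0 as a Laplacian eigenvalue equals the number of connected components. The 2 zero eigenvalues correspond to the 2 connected components. The eigenvalues sum to 24, which equals trace(L) = 2|E|.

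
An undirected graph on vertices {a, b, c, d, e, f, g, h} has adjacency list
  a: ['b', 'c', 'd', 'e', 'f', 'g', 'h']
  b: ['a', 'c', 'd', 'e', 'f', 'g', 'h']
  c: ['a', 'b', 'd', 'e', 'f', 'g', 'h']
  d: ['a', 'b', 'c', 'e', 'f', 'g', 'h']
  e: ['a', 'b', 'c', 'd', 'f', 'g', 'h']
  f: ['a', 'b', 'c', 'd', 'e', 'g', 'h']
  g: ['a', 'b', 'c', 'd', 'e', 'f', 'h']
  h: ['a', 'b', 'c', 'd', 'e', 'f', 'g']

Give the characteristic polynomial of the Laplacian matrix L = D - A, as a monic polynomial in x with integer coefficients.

x^8 - 56x^7 + 1344x^6 - 17920x^5 + 143360x^4 - 688128x^3 + 1835008x^2 - 2097152x

With the vertex order [a, b, c, d, e, f, g, h], the degrees are [7, 7, 7, 7, 7, 7, 7, 7], giving D = diag(7, 7, 7, 7, 7, 7, 7, 7) and L = D - A. Computing det(xI - L) by cofactor expansion (or equivalently via sum-over-permutations) gives x^8 - 56x^7 + 1344x^6 - 17920x^5 + 143360x^4 - 688128x^3 + 1835008x^2 - 2097152x. The coefficient of x^7 equals -trace(L) = -56, matching the sum of degrees. The largest eigenvalue, 8, is at most the vertex count 8.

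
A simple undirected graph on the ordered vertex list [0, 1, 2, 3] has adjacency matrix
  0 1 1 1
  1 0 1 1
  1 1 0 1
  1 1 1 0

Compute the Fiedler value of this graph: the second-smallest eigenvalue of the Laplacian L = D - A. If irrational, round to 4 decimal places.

Reading degrees in the order [0, 1, 2, 3] gives [3, 3, 3, 3]; set D = diag(3, 3, 3, 3) and form L = D - A. The sorted Laplacian eigenvalues are [0, 4, 4, 4]; the algebraic connectivity is the second entry, 4. The largest eigenvalue, 4, is at most the vertex count 4.

4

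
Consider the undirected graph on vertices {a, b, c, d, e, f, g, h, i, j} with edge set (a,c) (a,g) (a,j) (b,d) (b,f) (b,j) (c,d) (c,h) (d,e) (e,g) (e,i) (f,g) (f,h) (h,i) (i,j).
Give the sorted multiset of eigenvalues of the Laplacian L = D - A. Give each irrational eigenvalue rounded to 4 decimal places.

Each diagonal entry of L is the vertex degree and each off-diagonal entry is -1 where an edge is present, 0 otherwise; in the order [a, b, c, d, e, f, g, h, i, j] the diagonal is [3, 3, 3, 3, 3, 3, 3, 3, 3, 3]. The multiplicity of 0 as a Laplacian eigenvalue equals the number of connected components. The single zero eigenvalue shows the graph is connected. There is one zero in the spectrum, matching the 1 component. By the matrix-tree theorem the graph has (1/10) * product of the nonzero eigenvalues = 2000 spanning trees.

[0, 2, 2, 2, 2, 2, 5, 5, 5, 5]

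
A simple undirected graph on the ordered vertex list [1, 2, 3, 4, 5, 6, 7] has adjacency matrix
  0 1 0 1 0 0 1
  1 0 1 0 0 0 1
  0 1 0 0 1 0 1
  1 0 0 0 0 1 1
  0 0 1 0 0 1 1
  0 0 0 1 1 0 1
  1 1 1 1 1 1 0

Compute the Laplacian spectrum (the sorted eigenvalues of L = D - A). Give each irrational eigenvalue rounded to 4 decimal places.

Reading degrees in the order [1, 2, 3, 4, 5, 6, 7] gives [3, 3, 3, 3, 3, 3, 6]; set D = diag(3, 3, 3, 3, 3, 3, 6) and form L = D - A. Since every row of L sums to 0, the all-ones vector is in the kernel and 0 is an eigenvalue. By the matrix-tree theorem the graph has (1/7) * product of the nonzero eigenvalues = 320 spanning trees.

[0, 2, 2, 4, 4, 5, 7]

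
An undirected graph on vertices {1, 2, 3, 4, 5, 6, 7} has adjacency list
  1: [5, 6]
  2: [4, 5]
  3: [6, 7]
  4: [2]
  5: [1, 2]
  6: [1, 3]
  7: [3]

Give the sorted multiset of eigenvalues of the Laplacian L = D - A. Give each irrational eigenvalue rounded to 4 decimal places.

[0, 0.1981, 0.7530, 1.5550, 2.4450, 3.2470, 3.8019]

With the vertex order [1, 2, 3, 4, 5, 6, 7], the degrees are [2, 2, 2, 1, 2, 2, 1], giving D = diag(2, 2, 2, 1, 2, 2, 1) and L = D - A. L is symmetric positive semidefinite, so every eigenvalue is real and nonnegative. The single zero eigenvalue shows the graph is connected. By the matrix-tree theorem the graph has (1/7) * product of the nonzero eigenvalues = 1 spanning tree.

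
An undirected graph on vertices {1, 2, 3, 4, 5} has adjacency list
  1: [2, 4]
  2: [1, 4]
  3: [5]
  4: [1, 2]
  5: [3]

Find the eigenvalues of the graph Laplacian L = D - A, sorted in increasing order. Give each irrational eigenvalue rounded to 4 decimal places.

[0, 0, 2, 3, 3]

Each diagonal entry of L is the vertex degree and each off-diagonal entry is -1 where an edge is present, 0 otherwise; in the order [1, 2, 3, 4, 5] the diagonal is [2, 2, 1, 2, 1]. Since every row of L sums to 0, the all-ones vector is in the kernel and 0 is an eigenvalue. The 2 zero eigenvalues correspond to the 2 connected components. There are 2 zeros in the spectrum, matching the 2 components.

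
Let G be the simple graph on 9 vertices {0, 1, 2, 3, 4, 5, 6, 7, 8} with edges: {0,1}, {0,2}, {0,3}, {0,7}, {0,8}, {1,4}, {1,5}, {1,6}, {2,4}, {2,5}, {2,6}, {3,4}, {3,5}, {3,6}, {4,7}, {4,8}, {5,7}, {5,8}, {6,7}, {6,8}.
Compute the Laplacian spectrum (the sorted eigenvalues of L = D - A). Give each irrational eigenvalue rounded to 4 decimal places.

Reading degrees in the order [0, 1, 2, 3, 4, 5, 6, 7, 8] gives [5, 4, 4, 4, 5, 5, 5, 4, 4]; set D = diag(5, 4, 4, 4, 5, 5, 5, 4, 4) and form L = D - A. Since every row of L sums to 0, the all-ones vector is in the kernel and 0 is an eigenvalue. The single zero eigenvalue shows the graph is connected.

[0, 4, 4, 4, 4, 5, 5, 5, 9]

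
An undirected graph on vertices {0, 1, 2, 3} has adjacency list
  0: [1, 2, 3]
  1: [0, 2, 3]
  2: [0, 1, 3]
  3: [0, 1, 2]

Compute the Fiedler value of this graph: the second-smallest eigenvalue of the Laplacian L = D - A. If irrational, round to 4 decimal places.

With the vertex order [0, 1, 2, 3], the degrees are [3, 3, 3, 3], giving D = diag(3, 3, 3, 3) and L = D - A. Computing the eigenvalues of L and sorting gives [0, 4, 4, 4]. The Fiedler value lambda_2 = 4 is strictly positive, so the graph is connected. The eigenvalues sum to 12, which equals trace(L) = 2|E|. By the matrix-tree theorem the graph has (1/4) * product of the nonzero eigenvalues = 16 spanning trees.

4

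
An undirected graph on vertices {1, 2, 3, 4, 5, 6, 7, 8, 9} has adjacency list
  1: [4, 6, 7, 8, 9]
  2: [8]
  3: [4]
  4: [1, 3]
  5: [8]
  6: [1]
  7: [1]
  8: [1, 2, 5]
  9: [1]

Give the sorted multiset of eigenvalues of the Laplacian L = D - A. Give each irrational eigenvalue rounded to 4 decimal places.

With the vertex order [1, 2, 3, 4, 5, 6, 7, 8, 9], the degrees are [5, 1, 1, 2, 1, 1, 1, 3, 1], giving D = diag(5, 1, 1, 2, 1, 1, 1, 3, 1) and L = D - A. Diagonalising L (or applying a numerical eigensolver to the 9x9 matrix) gives the spectrum above. The largest eigenvalue, 6.1860, is at most the vertex count 9.

[0, 0.3158, 0.5356, 1, 1, 1, 2.4475, 3.5152, 6.1860]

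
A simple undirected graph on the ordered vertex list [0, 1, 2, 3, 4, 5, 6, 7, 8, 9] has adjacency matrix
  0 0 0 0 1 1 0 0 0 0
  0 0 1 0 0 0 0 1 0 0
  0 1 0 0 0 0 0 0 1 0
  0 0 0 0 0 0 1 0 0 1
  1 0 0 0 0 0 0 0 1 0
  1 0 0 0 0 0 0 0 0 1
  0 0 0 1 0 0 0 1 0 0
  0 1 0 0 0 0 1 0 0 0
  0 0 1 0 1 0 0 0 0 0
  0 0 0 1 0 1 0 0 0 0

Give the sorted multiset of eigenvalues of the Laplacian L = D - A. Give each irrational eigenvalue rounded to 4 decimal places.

[0, 0.3820, 0.3820, 1.3820, 1.3820, 2.6180, 2.6180, 3.6180, 3.6180, 4]

With the vertex order [0, 1, 2, 3, 4, 5, 6, 7, 8, 9], the degrees are [2, 2, 2, 2, 2, 2, 2, 2, 2, 2], giving D = diag(2, 2, 2, 2, 2, 2, 2, 2, 2, 2) and L = D - A. The multiplicity of 0 as a Laplacian eigenvalue equals the number of connected components. The single zero eigenvalue shows the graph is connected. The eigenvalues sum to 20, which equals trace(L) = 2|E|.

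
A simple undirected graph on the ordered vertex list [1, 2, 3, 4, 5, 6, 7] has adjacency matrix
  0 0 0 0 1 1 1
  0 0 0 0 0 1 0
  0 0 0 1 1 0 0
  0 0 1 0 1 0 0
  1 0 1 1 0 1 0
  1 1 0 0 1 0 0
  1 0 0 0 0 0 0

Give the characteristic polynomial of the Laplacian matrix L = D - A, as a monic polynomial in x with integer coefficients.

x^7 - 16x^6 + 98x^5 - 288x^4 + 416x^3 - 270x^2 + 63x

Reading degrees in the order [1, 2, 3, 4, 5, 6, 7] gives [3, 1, 2, 2, 4, 3, 1]; set D = diag(3, 1, 2, 2, 4, 3, 1) and form L = D - A. Computing det(xI - L) by cofactor expansion (or equivalently via sum-over-permutations) gives x^7 - 16x^6 + 98x^5 - 288x^4 + 416x^3 - 270x^2 + 63x. Since p(0) = det(-L) = 0, x divides p(x). There is one zero in the spectrum, matching the 1 component.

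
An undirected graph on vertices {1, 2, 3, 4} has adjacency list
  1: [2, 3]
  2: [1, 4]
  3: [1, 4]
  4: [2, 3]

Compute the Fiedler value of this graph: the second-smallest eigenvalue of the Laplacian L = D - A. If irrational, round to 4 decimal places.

2

Reading degrees in the order [1, 2, 3, 4] gives [2, 2, 2, 2]; set D = diag(2, 2, 2, 2) and form L = D - A. Computing the eigenvalues of L and sorting gives [0, 2, 2, 4]. The Fiedler value lambda_2 = 2 is strictly positive, so the graph is connected. The largest eigenvalue, 4, is at most the vertex count 4. There is one zero in the spectrum, matching the 1 component.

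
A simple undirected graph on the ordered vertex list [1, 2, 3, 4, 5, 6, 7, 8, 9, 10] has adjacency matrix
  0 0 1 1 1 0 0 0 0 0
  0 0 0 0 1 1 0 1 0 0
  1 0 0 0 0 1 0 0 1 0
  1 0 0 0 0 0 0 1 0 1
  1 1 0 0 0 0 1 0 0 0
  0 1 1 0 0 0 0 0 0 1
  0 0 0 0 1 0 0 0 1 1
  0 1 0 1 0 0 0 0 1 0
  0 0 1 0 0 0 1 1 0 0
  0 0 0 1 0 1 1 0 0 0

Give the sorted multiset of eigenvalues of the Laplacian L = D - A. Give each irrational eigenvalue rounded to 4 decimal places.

Reading degrees in the order [1, 2, 3, 4, 5, 6, 7, 8, 9, 10] gives [3, 3, 3, 3, 3, 3, 3, 3, 3, 3]; set D = diag(3, 3, 3, 3, 3, 3, 3, 3, 3, 3) and form L = D - A. L is symmetric positive semidefinite, so every eigenvalue is real and nonnegative. The single zero eigenvalue shows the graph is connected. There is one zero in the spectrum, matching the 1 component.

[0, 2, 2, 2, 2, 2, 5, 5, 5, 5]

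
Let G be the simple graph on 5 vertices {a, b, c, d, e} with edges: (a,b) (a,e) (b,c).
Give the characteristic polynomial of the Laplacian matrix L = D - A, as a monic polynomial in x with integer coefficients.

With the vertex order [a, b, c, d, e], the degrees are [2, 2, 1, 0, 1], giving D = diag(2, 2, 1, 0, 1) and L = D - A. Computing det(xI - L) by cofactor expansion (or equivalently via sum-over-permutations) gives x^5 - 6x^4 + 10x^3 - 4x^2. The coefficient of x^4 equals -trace(L) = -6, matching the sum of degrees. The largest eigenvalue, 3.4142, is at most the vertex count 5.

x^5 - 6x^4 + 10x^3 - 4x^2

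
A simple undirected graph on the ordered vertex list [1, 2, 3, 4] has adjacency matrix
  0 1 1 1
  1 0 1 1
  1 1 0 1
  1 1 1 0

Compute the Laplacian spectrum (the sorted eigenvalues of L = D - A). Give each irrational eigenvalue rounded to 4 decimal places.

[0, 4, 4, 4]

With the vertex order [1, 2, 3, 4], the degrees are [3, 3, 3, 3], giving D = diag(3, 3, 3, 3) and L = D - A. The multiplicity of 0 as a Laplacian eigenvalue equals the number of connected components. The single zero eigenvalue shows the graph is connected. The largest eigenvalue, 4, is at most the vertex count 4.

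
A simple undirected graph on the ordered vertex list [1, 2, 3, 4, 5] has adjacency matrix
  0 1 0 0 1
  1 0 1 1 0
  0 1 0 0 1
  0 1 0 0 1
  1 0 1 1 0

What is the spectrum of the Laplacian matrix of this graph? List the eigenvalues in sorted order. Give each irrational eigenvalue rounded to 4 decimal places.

[0, 2, 2, 3, 5]

Reading degrees in the order [1, 2, 3, 4, 5] gives [2, 3, 2, 2, 3]; set D = diag(2, 3, 2, 2, 3) and form L = D - A. Diagonalising L (or applying a numerical eigensolver to the 5x5 matrix) gives the spectrum above. By the matrix-tree theorem the graph has (1/5) * product of the nonzero eigenvalues = 12 spanning trees. The largest eigenvalue, 5, is at most the vertex count 5.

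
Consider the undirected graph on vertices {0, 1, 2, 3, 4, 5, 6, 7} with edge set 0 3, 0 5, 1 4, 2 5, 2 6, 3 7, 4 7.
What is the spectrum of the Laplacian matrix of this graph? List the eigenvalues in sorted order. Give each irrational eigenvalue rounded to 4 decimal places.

[0, 0.1522, 0.5858, 1.2346, 2, 2.7654, 3.4142, 3.8478]

Reading degrees in the order [0, 1, 2, 3, 4, 5, 6, 7] gives [2, 1, 2, 2, 2, 2, 1, 2]; set D = diag(2, 1, 2, 2, 2, 2, 1, 2) and form L = D - A. L is symmetric positive semidefinite, so every eigenvalue is real and nonnegative. The eigenvalues sum to 14, which equals trace(L) = 2|E|. By the matrix-tree theorem the graph has (1/8) * product of the nonzero eigenvalues = 1 spanning tree.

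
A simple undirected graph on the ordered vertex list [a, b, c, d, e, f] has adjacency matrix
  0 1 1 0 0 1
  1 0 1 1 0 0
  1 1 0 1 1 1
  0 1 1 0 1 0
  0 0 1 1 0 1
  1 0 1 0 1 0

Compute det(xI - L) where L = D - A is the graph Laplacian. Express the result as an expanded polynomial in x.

x^6 - 20x^5 + 155x^4 - 580x^3 + 1045x^2 - 726x

With the vertex order [a, b, c, d, e, f], the degrees are [3, 3, 5, 3, 3, 3], giving D = diag(3, 3, 5, 3, 3, 3) and L = D - A. Computing det(xI - L) by cofactor expansion (or equivalently via sum-over-permutations) gives x^6 - 20x^5 + 155x^4 - 580x^3 + 1045x^2 - 726x. The coefficient of x^5 equals -trace(L) = -20, matching the sum of degrees. The largest eigenvalue, 6, is at most the vertex count 6. By the matrix-tree theorem the graph has (1/6) * product of the nonzero eigenvalues = 121 spanning trees.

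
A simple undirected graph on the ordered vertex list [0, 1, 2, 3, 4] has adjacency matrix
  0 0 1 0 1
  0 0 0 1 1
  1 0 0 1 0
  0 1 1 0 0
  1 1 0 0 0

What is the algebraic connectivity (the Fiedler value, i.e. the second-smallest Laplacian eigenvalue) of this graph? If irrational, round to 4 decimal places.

1.3820

With the vertex order [0, 1, 2, 3, 4], the degrees are [2, 2, 2, 2, 2], giving D = diag(2, 2, 2, 2, 2) and L = D - A. The sorted Laplacian eigenvalues are [0, 1.3820, 1.3820, 3.6180, 3.6180]; the algebraic connectivity is the second entry, 1.3820. The eigenvalues sum to 10, which equals trace(L) = 2|E|.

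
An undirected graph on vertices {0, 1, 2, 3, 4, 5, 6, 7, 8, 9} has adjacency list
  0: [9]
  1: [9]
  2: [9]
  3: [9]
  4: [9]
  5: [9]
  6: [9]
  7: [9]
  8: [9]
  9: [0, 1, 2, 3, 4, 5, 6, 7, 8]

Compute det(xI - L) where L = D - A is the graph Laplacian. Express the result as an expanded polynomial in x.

x^10 - 18x^9 + 108x^8 - 336x^7 + 630x^6 - 756x^5 + 588x^4 - 288x^3 + 81x^2 - 10x

Reading degrees in the order [0, 1, 2, 3, 4, 5, 6, 7, 8, 9] gives [1, 1, 1, 1, 1, 1, 1, 1, 1, 9]; set D = diag(1, 1, 1, 1, 1, 1, 1, 1, 1, 9) and form L = D - A. Computing det(xI - L) by cofactor expansion (or equivalently via sum-over-permutations) gives x^10 - 18x^9 + 108x^8 - 336x^7 + 630x^6 - 756x^5 + 588x^4 - 288x^3 + 81x^2 - 10x. The constant term is 0 because L is singular (the all-ones vector lies in its kernel).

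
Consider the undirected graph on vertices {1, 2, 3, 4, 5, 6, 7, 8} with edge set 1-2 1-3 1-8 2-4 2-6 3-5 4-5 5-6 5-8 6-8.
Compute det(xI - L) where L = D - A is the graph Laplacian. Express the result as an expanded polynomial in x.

With the vertex order [1, 2, 3, 4, 5, 6, 7, 8], the degrees are [3, 3, 2, 2, 4, 3, 0, 3], giving D = diag(3, 3, 2, 2, 4, 3, 0, 3) and L = D - A. L has integer entries, so p(x) = det(xI - L) has integer coefficients. Expanding the determinant yields x^8 - 20x^7 + 160x^6 - 654x^5 + 1440x^4 - 1620x^3 + 728x^2. Since p(0) = det(-L) = 0, x divides p(x). There are 2 zeros in the spectrum, matching the 2 components. The largest eigenvalue, 5.4142, is at most the vertex count 8.

x^8 - 20x^7 + 160x^6 - 654x^5 + 1440x^4 - 1620x^3 + 728x^2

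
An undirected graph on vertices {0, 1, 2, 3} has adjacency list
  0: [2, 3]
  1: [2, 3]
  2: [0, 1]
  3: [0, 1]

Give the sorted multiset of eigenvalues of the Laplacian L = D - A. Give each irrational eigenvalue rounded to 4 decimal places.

Each diagonal entry of L is the vertex degree and each off-diagonal entry is -1 where an edge is present, 0 otherwise; in the order [0, 1, 2, 3] the diagonal is [2, 2, 2, 2]. L is symmetric positive semidefinite, so every eigenvalue is real and nonnegative.

[0, 2, 2, 4]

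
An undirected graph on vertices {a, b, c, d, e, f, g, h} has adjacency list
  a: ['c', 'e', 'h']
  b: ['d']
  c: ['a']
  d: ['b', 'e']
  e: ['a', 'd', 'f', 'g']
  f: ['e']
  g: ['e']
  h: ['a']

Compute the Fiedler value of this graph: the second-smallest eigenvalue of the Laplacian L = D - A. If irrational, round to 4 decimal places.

Reading degrees in the order [a, b, c, d, e, f, g, h] gives [3, 1, 1, 2, 4, 1, 1, 1]; set D = diag(3, 1, 1, 2, 4, 1, 1, 1) and form L = D - A. Computing the eigenvalues of L and sorting gives [0, 0.3187, 0.5858, 1, 1, 2.3579, 3.4142, 5.3234]. The Fiedler value lambda_2 = 0.3187 is strictly positive, so the graph is connected. There is one zero in the spectrum, matching the 1 component. The largest eigenvalue, 5.3234, is at most the vertex count 8.

0.3187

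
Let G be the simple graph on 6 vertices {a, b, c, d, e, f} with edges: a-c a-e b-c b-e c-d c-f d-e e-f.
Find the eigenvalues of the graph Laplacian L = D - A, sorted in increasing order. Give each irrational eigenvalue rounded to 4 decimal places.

[0, 2, 2, 2, 4, 6]

With the vertex order [a, b, c, d, e, f], the degrees are [2, 2, 4, 2, 4, 2], giving D = diag(2, 2, 4, 2, 4, 2) and L = D - A. The multiplicity of 0 as a Laplacian eigenvalue equals the number of connected components. The single zero eigenvalue shows the graph is connected. The largest eigenvalue, 6, is at most the vertex count 6.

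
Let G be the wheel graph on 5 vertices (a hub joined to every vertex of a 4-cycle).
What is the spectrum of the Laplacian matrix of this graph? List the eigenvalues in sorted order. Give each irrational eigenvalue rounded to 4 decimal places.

The graph has 5 vertices and degree multiset [4, 3, 3, 3, 3]; D is the diagonal matrix of degrees and L = D - A. Diagonalising L (or applying a numerical eigensolver to the 5x5 matrix) gives the spectrum above. The single zero eigenvalue shows the graph is connected.

[0, 3, 3, 5, 5]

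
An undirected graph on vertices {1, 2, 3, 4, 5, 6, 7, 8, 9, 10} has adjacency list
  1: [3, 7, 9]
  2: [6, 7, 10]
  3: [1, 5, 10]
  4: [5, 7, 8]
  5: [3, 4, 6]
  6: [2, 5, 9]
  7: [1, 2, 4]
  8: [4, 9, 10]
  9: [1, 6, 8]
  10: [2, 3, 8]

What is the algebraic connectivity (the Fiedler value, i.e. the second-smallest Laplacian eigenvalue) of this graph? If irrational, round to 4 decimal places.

2

Reading degrees in the order [1, 2, 3, 4, 5, 6, 7, 8, 9, 10] gives [3, 3, 3, 3, 3, 3, 3, 3, 3, 3]; set D = diag(3, 3, 3, 3, 3, 3, 3, 3, 3, 3) and form L = D - A. Computing the eigenvalues of L and sorting gives [0, 2, 2, 2, 2, 2, 5, 5, 5, 5]. The Fiedler value lambda_2 = 2 is strictly positive, so the graph is connected. The eigenvalues sum to 30, which equals trace(L) = 2|E|. There is one zero in the spectrum, matching the 1 component.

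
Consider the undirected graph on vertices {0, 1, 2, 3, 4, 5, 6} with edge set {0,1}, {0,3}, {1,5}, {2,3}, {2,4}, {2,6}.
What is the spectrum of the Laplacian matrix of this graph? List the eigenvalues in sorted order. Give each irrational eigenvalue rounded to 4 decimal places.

With the vertex order [0, 1, 2, 3, 4, 5, 6], the degrees are [2, 2, 3, 2, 1, 1, 1], giving D = diag(2, 2, 3, 2, 1, 1, 1) and L = D - A. L is symmetric positive semidefinite, so every eigenvalue is real and nonnegative.

[0, 0.2254, 1, 1, 2.1859, 3.3604, 4.2283]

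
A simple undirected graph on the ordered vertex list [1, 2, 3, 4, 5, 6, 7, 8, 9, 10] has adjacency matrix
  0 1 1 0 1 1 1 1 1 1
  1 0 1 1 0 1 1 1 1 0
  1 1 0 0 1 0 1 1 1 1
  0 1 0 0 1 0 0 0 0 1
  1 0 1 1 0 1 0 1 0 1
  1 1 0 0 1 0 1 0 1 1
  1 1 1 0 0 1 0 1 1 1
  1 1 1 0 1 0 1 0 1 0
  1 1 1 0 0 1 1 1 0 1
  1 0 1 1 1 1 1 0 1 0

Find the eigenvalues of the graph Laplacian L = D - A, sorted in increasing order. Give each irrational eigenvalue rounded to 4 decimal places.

[0, 2.8702, 5.5599, 5.7927, 6.8331, 7.7786, 8, 8.8557, 9, 9.3098]

Reading degrees in the order [1, 2, 3, 4, 5, 6, 7, 8, 9, 10] gives [8, 7, 7, 3, 6, 6, 7, 6, 7, 7]; set D = diag(8, 7, 7, 3, 6, 6, 7, 6, 7, 7) and form L = D - A. Diagonalising L (or applying a numerical eigensolver to the 10x10 matrix) gives the spectrum above. The single zero eigenvalue shows the graph is connected. The eigenvalues sum to 64, which equals trace(L) = 2|E|.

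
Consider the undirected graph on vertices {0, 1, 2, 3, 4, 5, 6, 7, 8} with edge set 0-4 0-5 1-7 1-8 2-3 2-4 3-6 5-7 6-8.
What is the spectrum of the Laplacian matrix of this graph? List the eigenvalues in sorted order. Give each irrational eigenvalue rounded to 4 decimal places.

Reading degrees in the order [0, 1, 2, 3, 4, 5, 6, 7, 8] gives [2, 2, 2, 2, 2, 2, 2, 2, 2]; set D = diag(2, 2, 2, 2, 2, 2, 2, 2, 2) and form L = D - A. Since every row of L sums to 0, the all-ones vector is in the kernel and 0 is an eigenvalue. The eigenvalues sum to 18, which equals trace(L) = 2|E|. There is one zero in the spectrum, matching the 1 component.

[0, 0.4679, 0.4679, 1.6527, 1.6527, 3, 3, 3.8794, 3.8794]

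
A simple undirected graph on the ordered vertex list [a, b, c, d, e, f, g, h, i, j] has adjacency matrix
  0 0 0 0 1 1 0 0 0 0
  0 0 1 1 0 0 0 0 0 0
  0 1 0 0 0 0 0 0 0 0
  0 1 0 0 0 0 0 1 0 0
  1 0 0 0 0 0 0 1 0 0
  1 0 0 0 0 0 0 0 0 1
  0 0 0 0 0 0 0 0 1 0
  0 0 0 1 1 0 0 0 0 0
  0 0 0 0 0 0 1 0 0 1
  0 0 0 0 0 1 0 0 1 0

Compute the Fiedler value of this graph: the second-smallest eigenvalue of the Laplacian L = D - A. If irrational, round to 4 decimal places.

Each diagonal entry of L is the vertex degree and each off-diagonal entry is -1 where an edge is present, 0 otherwise; in the order [a, b, c, d, e, f, g, h, i, j] the diagonal is [2, 2, 1, 2, 2, 2, 1, 2, 2, 2]. The smallest Laplacian eigenvalue is always 0. The next one, lambda_2 = 0.0979, measures how hard the graph is to disconnect: larger values mean better connectivity.

0.0979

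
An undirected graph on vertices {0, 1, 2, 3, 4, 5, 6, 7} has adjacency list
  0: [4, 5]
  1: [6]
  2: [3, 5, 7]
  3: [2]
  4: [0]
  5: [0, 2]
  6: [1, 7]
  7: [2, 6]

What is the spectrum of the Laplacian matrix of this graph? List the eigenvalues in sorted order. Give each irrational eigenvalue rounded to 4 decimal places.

Each diagonal entry of L is the vertex degree and each off-diagonal entry is -1 where an edge is present, 0 otherwise; in the order [0, 1, 2, 3, 4, 5, 6, 7] the diagonal is [2, 1, 3, 1, 1, 2, 2, 2]. Since every row of L sums to 0, the all-ones vector is in the kernel and 0 is an eigenvalue. The single zero eigenvalue shows the graph is connected. There is one zero in the spectrum, matching the 1 component. By the matrix-tree theorem the graph has (1/8) * product of the nonzero eigenvalues = 1 spanning tree.

[0, 0.1981, 0.4915, 1.3204, 1.5550, 2.8258, 3.2470, 4.3623]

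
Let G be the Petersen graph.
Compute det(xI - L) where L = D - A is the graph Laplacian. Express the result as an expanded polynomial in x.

The graph has 10 vertices and degree multiset [3, 3, 3, 3, 3, 3, 3, 3, 3, 3]; D is the diagonal matrix of degrees and L = D - A. Computing det(xI - L) by cofactor expansion (or equivalently via sum-over-permutations) gives x^10 - 30x^9 + 390x^8 - 2880x^7 + 13305x^6 - 39882x^5 + 77640x^4 - 94800x^3 + 66000x^2 - 20000x. The coefficient of x^9 equals -trace(L) = -30, matching the sum of degrees.

x^10 - 30x^9 + 390x^8 - 2880x^7 + 13305x^6 - 39882x^5 + 77640x^4 - 94800x^3 + 66000x^2 - 20000x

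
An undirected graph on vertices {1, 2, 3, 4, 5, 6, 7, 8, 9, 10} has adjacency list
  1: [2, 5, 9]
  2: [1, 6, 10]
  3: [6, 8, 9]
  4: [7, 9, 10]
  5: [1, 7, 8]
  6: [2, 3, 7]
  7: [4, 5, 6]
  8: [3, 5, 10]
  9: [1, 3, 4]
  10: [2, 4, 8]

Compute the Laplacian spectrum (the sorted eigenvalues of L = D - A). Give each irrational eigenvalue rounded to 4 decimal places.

Reading degrees in the order [1, 2, 3, 4, 5, 6, 7, 8, 9, 10] gives [3, 3, 3, 3, 3, 3, 3, 3, 3, 3]; set D = diag(3, 3, 3, 3, 3, 3, 3, 3, 3, 3) and form L = D - A. Since every row of L sums to 0, the all-ones vector is in the kernel and 0 is an eigenvalue. The single zero eigenvalue shows the graph is connected. The eigenvalues sum to 30, which equals trace(L) = 2|E|.

[0, 2, 2, 2, 2, 2, 5, 5, 5, 5]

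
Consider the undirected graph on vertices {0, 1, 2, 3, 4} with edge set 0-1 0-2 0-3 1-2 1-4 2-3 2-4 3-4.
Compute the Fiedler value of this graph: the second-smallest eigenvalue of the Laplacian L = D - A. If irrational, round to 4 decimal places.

3

With the vertex order [0, 1, 2, 3, 4], the degrees are [3, 3, 4, 3, 3], giving D = diag(3, 3, 4, 3, 3) and L = D - A. The sorted Laplacian eigenvalues are [0, 3, 3, 5, 5]; the algebraic connectivity is the second entry, 3. The eigenvalues sum to 16, which equals trace(L) = 2|E|.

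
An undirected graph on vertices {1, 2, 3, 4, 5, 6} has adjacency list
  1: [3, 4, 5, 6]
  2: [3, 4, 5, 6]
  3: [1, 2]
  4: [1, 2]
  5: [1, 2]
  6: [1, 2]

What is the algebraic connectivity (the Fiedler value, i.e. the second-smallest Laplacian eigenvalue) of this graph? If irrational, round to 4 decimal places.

Each diagonal entry of L is the vertex degree and each off-diagonal entry is -1 where an edge is present, 0 otherwise; in the order [1, 2, 3, 4, 5, 6] the diagonal is [4, 4, 2, 2, 2, 2]. The smallest Laplacian eigenvalue is always 0. The next one, lambda_2 = 2, measures how hard the graph is to disconnect: larger values mean better connectivity. The eigenvalues sum to 16, which equals trace(L) = 2|E|.

2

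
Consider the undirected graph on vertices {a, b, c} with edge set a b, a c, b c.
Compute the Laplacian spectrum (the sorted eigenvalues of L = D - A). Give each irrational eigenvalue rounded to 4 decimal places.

Each diagonal entry of L is the vertex degree and each off-diagonal entry is -1 where an edge is present, 0 otherwise; in the order [a, b, c] the diagonal is [2, 2, 2]. Diagonalising L (or applying a numerical eigensolver to the 3x3 matrix) gives the spectrum above. The eigenvalues sum to 6, which equals trace(L) = 2|E|.

[0, 3, 3]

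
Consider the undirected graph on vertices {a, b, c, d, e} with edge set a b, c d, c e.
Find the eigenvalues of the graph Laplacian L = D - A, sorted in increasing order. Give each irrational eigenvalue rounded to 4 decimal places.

Reading degrees in the order [a, b, c, d, e] gives [1, 1, 2, 1, 1]; set D = diag(1, 1, 2, 1, 1) and form L = D - A. Since every row of L sums to 0, the all-ones vector is in the kernel and 0 is an eigenvalue. The 2 zero eigenvalues correspond to the 2 connected components.

[0, 0, 1, 2, 3]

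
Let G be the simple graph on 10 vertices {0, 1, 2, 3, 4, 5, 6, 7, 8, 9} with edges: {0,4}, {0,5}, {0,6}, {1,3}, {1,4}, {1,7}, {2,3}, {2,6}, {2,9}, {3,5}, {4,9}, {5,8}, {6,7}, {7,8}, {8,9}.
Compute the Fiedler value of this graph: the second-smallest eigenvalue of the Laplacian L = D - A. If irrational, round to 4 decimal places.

With the vertex order [0, 1, 2, 3, 4, 5, 6, 7, 8, 9], the degrees are [3, 3, 3, 3, 3, 3, 3, 3, 3, 3], giving D = diag(3, 3, 3, 3, 3, 3, 3, 3, 3, 3) and L = D - A. The sorted Laplacian eigenvalues are [0, 2, 2, 2, 2, 2, 5, 5, 5, 5]; the algebraic connectivity is the second entry, 2.

2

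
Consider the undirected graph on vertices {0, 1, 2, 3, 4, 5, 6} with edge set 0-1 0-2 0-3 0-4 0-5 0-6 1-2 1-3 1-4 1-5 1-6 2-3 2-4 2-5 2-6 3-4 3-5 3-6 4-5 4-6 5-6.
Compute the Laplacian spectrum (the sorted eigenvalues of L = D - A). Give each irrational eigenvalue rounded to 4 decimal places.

Each diagonal entry of L is the vertex degree and each off-diagonal entry is -1 where an edge is present, 0 otherwise; in the order [0, 1, 2, 3, 4, 5, 6] the diagonal is [6, 6, 6, 6, 6, 6, 6]. L is symmetric positive semidefinite, so every eigenvalue is real and nonnegative. The largest eigenvalue, 7, is at most the vertex count 7.

[0, 7, 7, 7, 7, 7, 7]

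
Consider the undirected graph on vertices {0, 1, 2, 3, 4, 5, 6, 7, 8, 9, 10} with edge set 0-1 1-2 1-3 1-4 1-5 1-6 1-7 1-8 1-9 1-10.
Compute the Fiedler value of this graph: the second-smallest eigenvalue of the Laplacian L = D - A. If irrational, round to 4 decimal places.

With the vertex order [0, 1, 2, 3, 4, 5, 6, 7, 8, 9, 10], the degrees are [1, 10, 1, 1, 1, 1, 1, 1, 1, 1, 1], giving D = diag(1, 10, 1, 1, 1, 1, 1, 1, 1, 1, 1) and L = D - A. The sorted Laplacian eigenvalues are [0, 1, 1, 1, 1, 1, 1, 1, 1, 1, 11]; the algebraic connectivity is the second entry, 1.

1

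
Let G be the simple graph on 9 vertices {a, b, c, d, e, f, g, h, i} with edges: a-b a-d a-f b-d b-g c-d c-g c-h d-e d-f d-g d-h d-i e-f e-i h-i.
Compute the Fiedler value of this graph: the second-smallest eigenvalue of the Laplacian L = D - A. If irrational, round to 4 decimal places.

With the vertex order [a, b, c, d, e, f, g, h, i], the degrees are [3, 3, 3, 8, 3, 3, 3, 3, 3], giving D = diag(3, 3, 3, 8, 3, 3, 3, 3, 3) and L = D - A. The smallest Laplacian eigenvalue is always 0. The next one, lambda_2 = 1.5858, measures how hard the graph is to disconnect: larger values mean better connectivity. By the matrix-tree theorem the graph has (1/9) * product of the nonzero eigenvalues = 2205 spanning trees. There is one zero in the spectrum, matching the 1 component.

1.5858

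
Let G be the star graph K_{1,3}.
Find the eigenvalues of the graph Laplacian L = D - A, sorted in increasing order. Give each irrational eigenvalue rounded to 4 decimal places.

The graph has 4 vertices and degree multiset [3, 1, 1, 1]; D is the diagonal matrix of degrees and L = D - A. The multiplicity of 0 as a Laplacian eigenvalue equals the number of connected components. There is one zero in the spectrum, matching the 1 component.

[0, 1, 1, 4]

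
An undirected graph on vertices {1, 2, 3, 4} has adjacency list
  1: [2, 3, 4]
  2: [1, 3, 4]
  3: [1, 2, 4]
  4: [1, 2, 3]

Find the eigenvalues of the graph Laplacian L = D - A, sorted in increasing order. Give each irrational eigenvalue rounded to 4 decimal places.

[0, 4, 4, 4]

Each diagonal entry of L is the vertex degree and each off-diagonal entry is -1 where an edge is present, 0 otherwise; in the order [1, 2, 3, 4] the diagonal is [3, 3, 3, 3]. L is symmetric positive semidefinite, so every eigenvalue is real and nonnegative. The single zero eigenvalue shows the graph is connected.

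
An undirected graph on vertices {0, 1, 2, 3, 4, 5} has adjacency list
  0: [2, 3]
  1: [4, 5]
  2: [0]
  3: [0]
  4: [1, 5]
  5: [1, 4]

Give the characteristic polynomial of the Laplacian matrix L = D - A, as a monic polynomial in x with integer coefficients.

With the vertex order [0, 1, 2, 3, 4, 5], the degrees are [2, 2, 1, 1, 2, 2], giving D = diag(2, 2, 1, 1, 2, 2) and L = D - A. Computing det(xI - L) by cofactor expansion (or equivalently via sum-over-permutations) gives x^6 - 10x^5 + 36x^4 - 54x^3 + 27x^2. The constant term is 0 because L is singular (the all-ones vector lies in its kernel). The eigenvalues sum to 10, which equals trace(L) = 2|E|.

x^6 - 10x^5 + 36x^4 - 54x^3 + 27x^2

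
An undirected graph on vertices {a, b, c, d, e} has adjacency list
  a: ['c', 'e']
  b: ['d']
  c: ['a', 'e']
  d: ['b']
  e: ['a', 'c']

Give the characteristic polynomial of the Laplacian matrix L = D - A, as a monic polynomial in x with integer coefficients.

Each diagonal entry of L is the vertex degree and each off-diagonal entry is -1 where an edge is present, 0 otherwise; in the order [a, b, c, d, e] the diagonal is [2, 1, 2, 1, 2]. The eigenvalues of L are [0, 0, 2, 3, 3]; the characteristic polynomial is the product of (x - lambda_i), which multiplies out to x^5 - 8x^4 + 21x^3 - 18x^2. Since p(0) = det(-L) = 0, x divides p(x). There are 2 zeros in the spectrum, matching the 2 components. The largest eigenvalue, 3, is at most the vertex count 5.

x^5 - 8x^4 + 21x^3 - 18x^2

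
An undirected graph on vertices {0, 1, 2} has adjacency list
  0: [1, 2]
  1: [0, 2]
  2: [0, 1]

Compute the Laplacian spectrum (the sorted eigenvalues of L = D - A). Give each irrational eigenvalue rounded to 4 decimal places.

[0, 3, 3]

With the vertex order [0, 1, 2], the degrees are [2, 2, 2], giving D = diag(2, 2, 2) and L = D - A. Diagonalising L (or applying a numerical eigensolver to the 3x3 matrix) gives the spectrum above. The single zero eigenvalue shows the graph is connected.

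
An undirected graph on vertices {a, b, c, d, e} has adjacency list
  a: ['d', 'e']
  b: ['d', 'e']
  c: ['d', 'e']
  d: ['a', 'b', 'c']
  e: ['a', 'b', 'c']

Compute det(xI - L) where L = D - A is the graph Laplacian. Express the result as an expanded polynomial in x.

x^5 - 12x^4 + 51x^3 - 92x^2 + 60x

Reading degrees in the order [a, b, c, d, e] gives [2, 2, 2, 3, 3]; set D = diag(2, 2, 2, 3, 3) and form L = D - A. Computing det(xI - L) by cofactor expansion (or equivalently via sum-over-permutations) gives x^5 - 12x^4 + 51x^3 - 92x^2 + 60x. The coefficient of x^4 equals -trace(L) = -12, matching the sum of degrees. The eigenvalues sum to 12, which equals trace(L) = 2|E|. There is one zero in the spectrum, matching the 1 component.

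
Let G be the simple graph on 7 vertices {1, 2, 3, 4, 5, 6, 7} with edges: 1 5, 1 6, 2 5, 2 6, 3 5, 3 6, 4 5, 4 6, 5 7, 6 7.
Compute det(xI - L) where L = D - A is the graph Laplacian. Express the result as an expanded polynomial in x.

With the vertex order [1, 2, 3, 4, 5, 6, 7], the degrees are [2, 2, 2, 2, 5, 5, 2], giving D = diag(2, 2, 2, 2, 5, 5, 2) and L = D - A. L has integer entries, so p(x) = det(xI - L) has integer coefficients. Expanding the determinant yields x^7 - 20x^6 + 155x^5 - 600x^4 + 1240x^3 - 1312x^2 + 560x. The constant term is 0 because L is singular (the all-ones vector lies in its kernel).

x^7 - 20x^6 + 155x^5 - 600x^4 + 1240x^3 - 1312x^2 + 560x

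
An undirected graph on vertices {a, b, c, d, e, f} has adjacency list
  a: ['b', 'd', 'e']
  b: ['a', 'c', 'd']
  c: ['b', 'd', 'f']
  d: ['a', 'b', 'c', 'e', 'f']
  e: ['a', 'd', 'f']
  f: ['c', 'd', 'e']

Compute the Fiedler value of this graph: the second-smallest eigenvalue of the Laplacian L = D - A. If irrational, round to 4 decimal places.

2.3820

With the vertex order [a, b, c, d, e, f], the degrees are [3, 3, 3, 5, 3, 3], giving D = diag(3, 3, 3, 5, 3, 3) and L = D - A. The sorted Laplacian eigenvalues are [0, 2.3820, 2.3820, 4.6180, 4.6180, 6]; the algebraic connectivity is the second entry, 2.3820. The largest eigenvalue, 6, is at most the vertex count 6.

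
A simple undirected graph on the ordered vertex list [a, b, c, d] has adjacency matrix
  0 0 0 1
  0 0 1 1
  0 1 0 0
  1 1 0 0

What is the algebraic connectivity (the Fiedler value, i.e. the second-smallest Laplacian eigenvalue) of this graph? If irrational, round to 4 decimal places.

Each diagonal entry of L is the vertex degree and each off-diagonal entry is -1 where an edge is present, 0 otherwise; in the order [a, b, c, d] the diagonal is [1, 2, 1, 2]. The smallest Laplacian eigenvalue is always 0. The next one, lambda_2 = 0.5858, measures how hard the graph is to disconnect: larger values mean better connectivity.

0.5858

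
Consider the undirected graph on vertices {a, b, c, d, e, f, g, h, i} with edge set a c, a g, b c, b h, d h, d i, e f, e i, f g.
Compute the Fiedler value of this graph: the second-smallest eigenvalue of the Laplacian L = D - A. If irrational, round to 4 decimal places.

Reading degrees in the order [a, b, c, d, e, f, g, h, i] gives [2, 2, 2, 2, 2, 2, 2, 2, 2]; set D = diag(2, 2, 2, 2, 2, 2, 2, 2, 2) and form L = D - A. Computing the eigenvalues of L and sorting gives [0, 0.4679, 0.4679, 1.6527, 1.6527, 3, 3, 3.8794, 3.8794]. The Fiedler value lambda_2 = 0.4679 is strictly positive, so the graph is connected.

0.4679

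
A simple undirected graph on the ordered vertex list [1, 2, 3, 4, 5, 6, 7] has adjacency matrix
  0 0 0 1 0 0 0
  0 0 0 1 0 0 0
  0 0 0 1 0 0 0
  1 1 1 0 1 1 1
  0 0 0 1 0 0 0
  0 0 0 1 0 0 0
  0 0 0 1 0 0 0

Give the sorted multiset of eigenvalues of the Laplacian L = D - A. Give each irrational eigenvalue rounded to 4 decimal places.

[0, 1, 1, 1, 1, 1, 7]

With the vertex order [1, 2, 3, 4, 5, 6, 7], the degrees are [1, 1, 1, 6, 1, 1, 1], giving D = diag(1, 1, 1, 6, 1, 1, 1) and L = D - A. Since every row of L sums to 0, the all-ones vector is in the kernel and 0 is an eigenvalue. By the matrix-tree theorem the graph has (1/7) * product of the nonzero eigenvalues = 1 spanning tree.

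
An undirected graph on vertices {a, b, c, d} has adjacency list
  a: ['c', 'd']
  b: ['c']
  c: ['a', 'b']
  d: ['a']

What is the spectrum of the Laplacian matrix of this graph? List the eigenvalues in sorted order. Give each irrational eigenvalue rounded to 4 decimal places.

Each diagonal entry of L is the vertex degree and each off-diagonal entry is -1 where an edge is present, 0 otherwise; in the order [a, b, c, d] the diagonal is [2, 1, 2, 1]. The multiplicity of 0 as a Laplacian eigenvalue equals the number of connected components. The eigenvalues sum to 6, which equals trace(L) = 2|E|.

[0, 0.5858, 2, 3.4142]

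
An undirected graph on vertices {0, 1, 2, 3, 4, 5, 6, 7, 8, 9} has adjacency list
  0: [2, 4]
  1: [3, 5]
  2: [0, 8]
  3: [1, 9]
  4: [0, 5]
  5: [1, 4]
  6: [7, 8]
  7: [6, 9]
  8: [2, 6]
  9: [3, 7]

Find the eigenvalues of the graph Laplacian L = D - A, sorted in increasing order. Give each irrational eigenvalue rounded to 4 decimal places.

With the vertex order [0, 1, 2, 3, 4, 5, 6, 7, 8, 9], the degrees are [2, 2, 2, 2, 2, 2, 2, 2, 2, 2], giving D = diag(2, 2, 2, 2, 2, 2, 2, 2, 2, 2) and L = D - A. L is symmetric positive semidefinite, so every eigenvalue is real and nonnegative. By the matrix-tree theorem the graph has (1/10) * product of the nonzero eigenvalues = 10 spanning trees. The largest eigenvalue, 4, is at most the vertex count 10.

[0, 0.3820, 0.3820, 1.3820, 1.3820, 2.6180, 2.6180, 3.6180, 3.6180, 4]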